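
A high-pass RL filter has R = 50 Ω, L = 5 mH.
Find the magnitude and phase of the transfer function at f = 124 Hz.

Step 1 — Angular frequency: ω = 2π·124 = 779.1 rad/s.
Step 2 — Transfer function: H(jω) = jωL/(R + jωL).
Step 3 — Numerator jωL = j·3.896; denominator R + jωL = 50 + j3.896.
Step 4 — H = 0.006034 + j0.07744.
Step 5 — Magnitude: |H| = 0.07768 (-22.2 dB); phase: φ = 85.5°.

|H| = 0.07768 (-22.2 dB), φ = 85.5°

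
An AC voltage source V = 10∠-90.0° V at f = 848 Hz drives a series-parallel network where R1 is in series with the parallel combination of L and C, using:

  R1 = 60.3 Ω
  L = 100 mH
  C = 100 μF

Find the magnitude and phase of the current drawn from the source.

Step 1 — Angular frequency: ω = 2π·f = 2π·848 = 5328 rad/s.
Step 2 — Component impedances:
  R1: Z = R = 60.3 Ω
  L: Z = jωL = j·5328·0.1 = 0 + j532.8 Ω
  C: Z = 1/(jωC) = -j/(ω·C) = 0 - j1.877 Ω
Step 3 — Parallel branch: L || C = 1/(1/L + 1/C) = 0 - j1.883 Ω.
Step 4 — Series with R1: Z_total = R1 + (L || C) = 60.3 - j1.883 Ω = 60.33∠-1.8° Ω.
Step 5 — Source phasor: V = 10∠-90.0° V = 0 - j10 V.
Step 6 — Ohm's law: I = V / Z_total = (0 - j10) / (60.3 - j1.883) = 0.005175 - j0.1657 A.
Step 7 — Convert to polar: |I| = 0.1658 A, ∠I = -88.2°.

I = 0.1658∠-88.2° A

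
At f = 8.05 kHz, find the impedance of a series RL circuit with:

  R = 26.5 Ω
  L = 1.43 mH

Step 1 — Angular frequency: ω = 2π·f = 2π·8050 = 5.058e+04 rad/s.
Step 2 — Component impedances:
  R: Z = R = 26.5 Ω
  L: Z = jωL = j·5.058e+04·0.00143 = 0 + j72.33 Ω
Step 3 — Series combination: Z_total = R + L = 26.5 + j72.33 Ω = 77.03∠69.9° Ω.

Z = 26.5 + j72.33 Ω = 77.03∠69.9° Ω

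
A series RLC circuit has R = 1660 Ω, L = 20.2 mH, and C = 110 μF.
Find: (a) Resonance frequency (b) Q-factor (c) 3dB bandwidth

Step 1 — Resonance condition Im(Z)=0 gives ω₀ = 1/√(LC).
Step 2 — ω₀ = 1/√(0.0202·0.00011) = 670.9 rad/s.
Step 3 — f₀ = ω₀/(2π) = 106.8 Hz.
Step 4 — Series Q: Q = ω₀L/R = 670.9·0.0202/1660 = 0.008163.
Step 5 — 3dB bandwidth: Δω = ω₀/Q = 8.218e+04 rad/s; BW = Δω/(2π) = 1.308e+04 Hz.

(a) f₀ = 106.8 Hz  (b) Q = 0.008163  (c) BW = 1.308e+04 Hz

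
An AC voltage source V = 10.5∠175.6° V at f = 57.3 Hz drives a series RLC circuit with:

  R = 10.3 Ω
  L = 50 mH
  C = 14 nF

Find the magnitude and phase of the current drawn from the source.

Step 1 — Angular frequency: ω = 2π·f = 2π·57.3 = 360 rad/s.
Step 2 — Component impedances:
  R: Z = R = 10.3 Ω
  L: Z = jωL = j·360·0.05 = 0 + j18 Ω
  C: Z = 1/(jωC) = -j/(ω·C) = 0 - j1.984e+05 Ω
Step 3 — Series combination: Z_total = R + L + C = 10.3 - j1.984e+05 Ω = 1.984e+05∠-90.0° Ω.
Step 4 — Source phasor: V = 10.5∠175.6° V = -10.47 + j0.8055 V.
Step 5 — Ohm's law: I = V / Z_total = (-10.47 + j0.8055) / (10.3 - j1.984e+05) = -4.063e-06 - j5.277e-05 A.
Step 6 — Convert to polar: |I| = 5.293e-05 A, ∠I = -94.4°.

I = 5.293e-05∠-94.4° A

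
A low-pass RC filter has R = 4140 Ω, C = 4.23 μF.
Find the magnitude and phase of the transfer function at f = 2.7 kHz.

Step 1 — Angular frequency: ω = 2π·2700 = 1.696e+04 rad/s.
Step 2 — Transfer function: H(jω) = 1/(1 + jωRC).
Step 3 — Denominator: 1 + jωRC = 1 + j·1.696e+04·4140·4.23e-06 = 1 + j297.1.
Step 4 — H = 1.133e-05 - j0.003366.
Step 5 — Magnitude: |H| = 0.003366 (-49.5 dB); phase: φ = -89.8°.

|H| = 0.003366 (-49.5 dB), φ = -89.8°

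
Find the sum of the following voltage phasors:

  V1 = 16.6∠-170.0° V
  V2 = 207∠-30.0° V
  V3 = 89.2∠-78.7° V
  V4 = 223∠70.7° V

Step 1 — Convert each phasor to rectangular form:
  V1 = 16.6·(cos(-170.0°) + j·sin(-170.0°)) = -16.35 - j2.883 V
  V2 = 207·(cos(-30.0°) + j·sin(-30.0°)) = 179.3 - j103.5 V
  V3 = 89.2·(cos(-78.7°) + j·sin(-78.7°)) = 17.48 - j87.47 V
  V4 = 223·(cos(70.7°) + j·sin(70.7°)) = 73.7 + j210.5 V
Step 2 — Sum components: V_total = 254.1 + j16.61 V.
Step 3 — Convert to polar: |V_total| = 254.6 V, ∠V_total = 3.7°.

V_total = 254.6∠3.7° V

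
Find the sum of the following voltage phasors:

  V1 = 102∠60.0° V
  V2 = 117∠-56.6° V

Step 1 — Convert each phasor to rectangular form:
  V1 = 102·(cos(60.0°) + j·sin(60.0°)) = 51 + j88.33 V
  V2 = 117·(cos(-56.6°) + j·sin(-56.6°)) = 64.41 - j97.68 V
Step 2 — Sum components: V_total = 115.4 - j9.343 V.
Step 3 — Convert to polar: |V_total| = 115.8 V, ∠V_total = -4.6°.

V_total = 115.8∠-4.6° V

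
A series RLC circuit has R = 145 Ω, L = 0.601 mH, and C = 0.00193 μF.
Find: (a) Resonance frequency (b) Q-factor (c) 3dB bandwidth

Step 1 — Resonance: ω₀ = 1/√(LC) = 1/√(0.000601·1.93e-09) = 9.285e+05 rad/s.
Step 2 — f₀ = ω₀/(2π) = 1.478e+05 Hz.
Step 3 — Series Q: Q = ω₀L/R = 9.285e+05·0.000601/145 = 3.848.
Step 4 — Bandwidth: Δω = ω₀/Q = 2.413e+05 rad/s; BW = Δω/(2π) = 3.84e+04 Hz.

(a) f₀ = 1.478e+05 Hz  (b) Q = 3.848  (c) BW = 3.84e+04 Hz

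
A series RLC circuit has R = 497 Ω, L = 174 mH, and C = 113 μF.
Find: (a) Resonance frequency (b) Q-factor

Step 1 — Resonance condition Im(Z)=0 gives ω₀ = 1/√(LC).
Step 2 — ω₀ = 1/√(0.174·0.000113) = 225.5 rad/s.
Step 3 — f₀ = ω₀/(2π) = 35.89 Hz.
Step 4 — Series Q: Q = ω₀L/R = 225.5·0.174/497 = 0.07895.

(a) f₀ = 35.89 Hz  (b) Q = 0.07895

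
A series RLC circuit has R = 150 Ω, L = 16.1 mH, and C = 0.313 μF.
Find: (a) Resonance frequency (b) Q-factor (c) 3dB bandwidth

Step 1 — Resonance condition Im(Z)=0 gives ω₀ = 1/√(LC).
Step 2 — ω₀ = 1/√(0.0161·3.13e-07) = 1.409e+04 rad/s.
Step 3 — f₀ = ω₀/(2π) = 2242 Hz.
Step 4 — Series Q: Q = ω₀L/R = 1.409e+04·0.0161/150 = 1.512.
Step 5 — 3dB bandwidth: Δω = ω₀/Q = 9317 rad/s; BW = Δω/(2π) = 1483 Hz.

(a) f₀ = 2242 Hz  (b) Q = 1.512  (c) BW = 1483 Hz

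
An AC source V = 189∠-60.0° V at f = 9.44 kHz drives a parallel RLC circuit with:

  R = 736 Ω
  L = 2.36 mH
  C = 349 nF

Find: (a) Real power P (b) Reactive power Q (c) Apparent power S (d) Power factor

Step 1 — Angular frequency: ω = 2π·f = 2π·9440 = 5.931e+04 rad/s.
Step 2 — Component impedances:
  R: Z = R = 736 Ω
  L: Z = jωL = j·5.931e+04·0.00236 = 0 + j140 Ω
  C: Z = 1/(jωC) = -j/(ω·C) = 0 - j48.31 Ω
Step 3 — Parallel combination: 1/Z_total = 1/R + 1/L + 1/C; Z_total = 7.32 - j73.03 Ω = 73.4∠-84.3° Ω.
Step 4 — Source phasor: V = 189∠-60.0° V = 94.5 - j163.7 V.
Step 5 — Current: I = V / Z = 2.347 + j1.059 A = 2.575∠24.3° A.
Step 6 — Complex power: S = V·I* = 48.53 - j484.2 VA.
Step 7 — Real power: P = Re(S) = 48.53 W.
Step 8 — Reactive power: Q = Im(S) = -484.2 VAR.
Step 9 — Apparent power: |S| = 486.7 VA.
Step 10 — Power factor: PF = P/|S| = 0.09973 (leading).

(a) P = 48.53 W  (b) Q = -484.2 VAR  (c) S = 486.7 VA  (d) PF = 0.09973 (leading)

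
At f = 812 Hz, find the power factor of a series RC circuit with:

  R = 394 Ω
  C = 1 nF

Step 1 — Angular frequency: ω = 2π·f = 2π·812 = 5102 rad/s.
Step 2 — Component impedances:
  R: Z = R = 394 Ω
  C: Z = 1/(jωC) = -j/(ω·C) = 0 - j1.96e+05 Ω
Step 3 — Series combination: Z_total = R + C = 394 - j1.96e+05 Ω = 1.96e+05∠-89.9° Ω.
Step 4 — Power factor: PF = cos(φ) = Re(Z)/|Z| = 394/1.96e+05 = 0.00201.
Step 5 — Type: Im(Z) = -1.96e+05 ⇒ leading (phase φ = -89.9°).

PF = 0.00201 (leading, φ = -89.9°)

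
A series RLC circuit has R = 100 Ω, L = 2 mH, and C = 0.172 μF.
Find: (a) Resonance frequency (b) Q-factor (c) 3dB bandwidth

Step 1 — Resonance condition Im(Z)=0 gives ω₀ = 1/√(LC).
Step 2 — ω₀ = 1/√(0.002·1.72e-07) = 5.392e+04 rad/s.
Step 3 — f₀ = ω₀/(2π) = 8581 Hz.
Step 4 — Series Q: Q = ω₀L/R = 5.392e+04·0.002/100 = 1.078.
Step 5 — 3dB bandwidth: Δω = ω₀/Q = 5e+04 rad/s; BW = Δω/(2π) = 7958 Hz.

(a) f₀ = 8581 Hz  (b) Q = 1.078  (c) BW = 7958 Hz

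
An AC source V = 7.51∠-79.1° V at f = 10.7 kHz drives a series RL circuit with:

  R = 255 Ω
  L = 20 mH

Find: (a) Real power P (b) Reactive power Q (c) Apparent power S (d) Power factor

Step 1 — Angular frequency: ω = 2π·f = 2π·1.07e+04 = 6.723e+04 rad/s.
Step 2 — Component impedances:
  R: Z = R = 255 Ω
  L: Z = jωL = j·6.723e+04·0.02 = 0 + j1345 Ω
Step 3 — Series combination: Z_total = R + L = 255 + j1345 Ω = 1369∠79.3° Ω.
Step 4 — Source phasor: V = 7.51∠-79.1° V = 1.42 - j7.375 V.
Step 5 — Current: I = V / Z = -0.005101 - j0.002024 A = 0.005487∠-158.4° A.
Step 6 — Complex power: S = V·I* = 0.007679 + j0.04049 VA.
Step 7 — Real power: P = Re(S) = 0.007679 W.
Step 8 — Reactive power: Q = Im(S) = 0.04049 VAR.
Step 9 — Apparent power: |S| = 0.04121 VA.
Step 10 — Power factor: PF = P/|S| = 0.1863 (lagging).

(a) P = 0.007679 W  (b) Q = 0.04049 VAR  (c) S = 0.04121 VA  (d) PF = 0.1863 (lagging)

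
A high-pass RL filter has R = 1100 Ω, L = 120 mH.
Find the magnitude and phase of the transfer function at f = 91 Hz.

Step 1 — Angular frequency: ω = 2π·91 = 571.8 rad/s.
Step 2 — Transfer function: H(jω) = jωL/(R + jωL).
Step 3 — Numerator jωL = j·68.61; denominator R + jωL = 1100 + j68.61.
Step 4 — H = 0.003876 + j0.06213.
Step 5 — Magnitude: |H| = 0.06225 (-24.1 dB); phase: φ = 86.4°.

|H| = 0.06225 (-24.1 dB), φ = 86.4°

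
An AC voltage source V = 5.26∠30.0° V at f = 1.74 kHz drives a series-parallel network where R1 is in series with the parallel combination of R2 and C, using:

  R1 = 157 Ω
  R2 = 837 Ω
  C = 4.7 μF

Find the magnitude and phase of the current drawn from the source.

Step 1 — Angular frequency: ω = 2π·f = 2π·1740 = 1.093e+04 rad/s.
Step 2 — Component impedances:
  R1: Z = R = 157 Ω
  R2: Z = R = 837 Ω
  C: Z = 1/(jωC) = -j/(ω·C) = 0 - j19.46 Ω
Step 3 — Parallel branch: R2 || C = 1/(1/R2 + 1/C) = 0.4523 - j19.45 Ω.
Step 4 — Series with R1: Z_total = R1 + (R2 || C) = 157.5 - j19.45 Ω = 158.6∠-7.0° Ω.
Step 5 — Source phasor: V = 5.26∠30.0° V = 4.555 + j2.63 V.
Step 6 — Ohm's law: I = V / Z_total = (4.555 + j2.63) / (157.5 - j19.45) = 0.02646 + j0.01997 A.
Step 7 — Convert to polar: |I| = 0.03315 A, ∠I = 37.0°.

I = 0.03315∠37.0° A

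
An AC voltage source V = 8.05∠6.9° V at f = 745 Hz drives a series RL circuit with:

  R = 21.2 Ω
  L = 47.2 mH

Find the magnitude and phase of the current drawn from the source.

Step 1 — Angular frequency: ω = 2π·f = 2π·745 = 4681 rad/s.
Step 2 — Component impedances:
  R: Z = R = 21.2 Ω
  L: Z = jωL = j·4681·0.0472 = 0 + j220.9 Ω
Step 3 — Series combination: Z_total = R + L = 21.2 + j220.9 Ω = 222∠84.5° Ω.
Step 4 — Source phasor: V = 8.05∠6.9° V = 7.992 + j0.9671 V.
Step 5 — Ohm's law: I = V / Z_total = (7.992 + j0.9671) / (21.2 + j220.9) = 0.007776 - j0.03542 A.
Step 6 — Convert to polar: |I| = 0.03627 A, ∠I = -77.6°.

I = 0.03627∠-77.6° A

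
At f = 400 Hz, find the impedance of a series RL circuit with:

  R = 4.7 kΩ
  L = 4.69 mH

Step 1 — Angular frequency: ω = 2π·f = 2π·400 = 2513 rad/s.
Step 2 — Component impedances:
  R: Z = R = 4700 Ω
  L: Z = jωL = j·2513·0.00469 = 0 + j11.79 Ω
Step 3 — Series combination: Z_total = R + L = 4700 + j11.79 Ω = 4700∠0.1° Ω.

Z = 4700 + j11.79 Ω = 4700∠0.1° Ω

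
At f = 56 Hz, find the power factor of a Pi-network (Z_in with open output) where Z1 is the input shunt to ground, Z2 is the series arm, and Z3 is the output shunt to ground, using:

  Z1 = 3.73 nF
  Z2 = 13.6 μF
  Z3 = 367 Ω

Step 1 — Angular frequency: ω = 2π·f = 2π·56 = 351.9 rad/s.
Step 2 — Component impedances:
  Z1: Z = 1/(jωC) = -j/(ω·C) = 0 - j7.619e+05 Ω
  Z2: Z = 1/(jωC) = -j/(ω·C) = 0 - j209 Ω
  Z3: Z = R = 367 Ω
Step 3 — With open output, the series arm Z2 and the output shunt Z3 appear in series to ground: Z2 + Z3 = 367 - j209 Ω.
Step 4 — Parallel with input shunt Z1: Z_in = Z1 || (Z2 + Z3) = 366.8 - j209.1 Ω = 422.2∠-29.7° Ω.
Step 5 — Power factor: PF = cos(φ) = Re(Z)/|Z| = 366.8/422.2 = 0.8688.
Step 6 — Type: Im(Z) = -209.1 ⇒ leading (phase φ = -29.7°).

PF = 0.8688 (leading, φ = -29.7°)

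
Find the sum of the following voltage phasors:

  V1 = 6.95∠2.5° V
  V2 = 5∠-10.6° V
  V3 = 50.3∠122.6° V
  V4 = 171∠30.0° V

Step 1 — Convert each phasor to rectangular form:
  V1 = 6.95·(cos(2.5°) + j·sin(2.5°)) = 6.943 + j0.3032 V
  V2 = 5·(cos(-10.6°) + j·sin(-10.6°)) = 4.915 - j0.9198 V
  V3 = 50.3·(cos(122.6°) + j·sin(122.6°)) = -27.1 + j42.38 V
  V4 = 171·(cos(30.0°) + j·sin(30.0°)) = 148.1 + j85.5 V
Step 2 — Sum components: V_total = 132.8 + j127.3 V.
Step 3 — Convert to polar: |V_total| = 184 V, ∠V_total = 43.8°.

V_total = 184∠43.8° V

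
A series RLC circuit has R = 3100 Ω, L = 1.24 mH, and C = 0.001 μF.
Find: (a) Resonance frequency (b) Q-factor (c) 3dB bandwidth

Step 1 — Resonance: ω₀ = 1/√(LC) = 1/√(0.00124·1e-09) = 8.98e+05 rad/s.
Step 2 — f₀ = ω₀/(2π) = 1.429e+05 Hz.
Step 3 — Series Q: Q = ω₀L/R = 8.98e+05·0.00124/3100 = 0.3592.
Step 4 — Bandwidth: Δω = ω₀/Q = 2.5e+06 rad/s; BW = Δω/(2π) = 3.979e+05 Hz.

(a) f₀ = 1.429e+05 Hz  (b) Q = 0.3592  (c) BW = 3.979e+05 Hz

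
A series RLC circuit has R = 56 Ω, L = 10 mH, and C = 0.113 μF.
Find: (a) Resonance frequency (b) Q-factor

Step 1 — Resonance condition Im(Z)=0 gives ω₀ = 1/√(LC).
Step 2 — ω₀ = 1/√(0.01·1.13e-07) = 2.975e+04 rad/s.
Step 3 — f₀ = ω₀/(2π) = 4735 Hz.
Step 4 — Series Q: Q = ω₀L/R = 2.975e+04·0.01/56 = 5.312.

(a) f₀ = 4735 Hz  (b) Q = 5.312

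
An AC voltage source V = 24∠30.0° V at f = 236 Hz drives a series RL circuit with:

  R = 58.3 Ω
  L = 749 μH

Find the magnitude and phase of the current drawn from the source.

Step 1 — Angular frequency: ω = 2π·f = 2π·236 = 1483 rad/s.
Step 2 — Component impedances:
  R: Z = R = 58.3 Ω
  L: Z = jωL = j·1483·0.000749 = 0 + j1.111 Ω
Step 3 — Series combination: Z_total = R + L = 58.3 + j1.111 Ω = 58.31∠1.1° Ω.
Step 4 — Source phasor: V = 24∠30.0° V = 20.78 + j12 V.
Step 5 — Ohm's law: I = V / Z_total = (20.78 + j12) / (58.3 + j1.111) = 0.3603 + j0.199 A.
Step 6 — Convert to polar: |I| = 0.4116 A, ∠I = 28.9°.

I = 0.4116∠28.9° A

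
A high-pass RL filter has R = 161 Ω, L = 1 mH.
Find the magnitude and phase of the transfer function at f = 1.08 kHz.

Step 1 — Angular frequency: ω = 2π·1080 = 6786 rad/s.
Step 2 — Transfer function: H(jω) = jωL/(R + jωL).
Step 3 — Numerator jωL = j·6.786; denominator R + jωL = 161 + j6.786.
Step 4 — H = 0.001773 + j0.04207.
Step 5 — Magnitude: |H| = 0.04211 (-27.5 dB); phase: φ = 87.6°.

|H| = 0.04211 (-27.5 dB), φ = 87.6°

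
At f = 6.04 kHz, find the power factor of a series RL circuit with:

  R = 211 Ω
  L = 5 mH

Step 1 — Angular frequency: ω = 2π·f = 2π·6040 = 3.795e+04 rad/s.
Step 2 — Component impedances:
  R: Z = R = 211 Ω
  L: Z = jωL = j·3.795e+04·0.005 = 0 + j189.8 Ω
Step 3 — Series combination: Z_total = R + L = 211 + j189.8 Ω = 283.8∠42.0° Ω.
Step 4 — Power factor: PF = cos(φ) = Re(Z)/|Z| = 211/283.77 = 0.7436.
Step 5 — Type: Im(Z) = 189.8 ⇒ lagging (phase φ = 42.0°).

PF = 0.7436 (lagging, φ = 42.0°)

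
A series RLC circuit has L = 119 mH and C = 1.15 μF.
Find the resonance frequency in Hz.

Step 1 — Resonance condition Im(Z)=0 gives ω₀ = 1/√(LC).
Step 2 — ω₀ = 1/√(0.119·1.15e-06) = 2703 rad/s.
Step 3 — f₀ = ω₀/(2π) = 430.2 Hz.

f₀ = 430.2 Hz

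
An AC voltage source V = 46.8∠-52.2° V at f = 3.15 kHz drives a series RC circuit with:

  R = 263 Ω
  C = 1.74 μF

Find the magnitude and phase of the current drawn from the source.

Step 1 — Angular frequency: ω = 2π·f = 2π·3150 = 1.979e+04 rad/s.
Step 2 — Component impedances:
  R: Z = R = 263 Ω
  C: Z = 1/(jωC) = -j/(ω·C) = 0 - j29.04 Ω
Step 3 — Series combination: Z_total = R + C = 263 - j29.04 Ω = 264.6∠-6.3° Ω.
Step 4 — Source phasor: V = 46.8∠-52.2° V = 28.68 - j36.98 V.
Step 5 — Ohm's law: I = V / Z_total = (28.68 - j36.98) / (263 - j29.04) = 0.1231 - j0.127 A.
Step 6 — Convert to polar: |I| = 0.1769 A, ∠I = -45.9°.

I = 0.1769∠-45.9° A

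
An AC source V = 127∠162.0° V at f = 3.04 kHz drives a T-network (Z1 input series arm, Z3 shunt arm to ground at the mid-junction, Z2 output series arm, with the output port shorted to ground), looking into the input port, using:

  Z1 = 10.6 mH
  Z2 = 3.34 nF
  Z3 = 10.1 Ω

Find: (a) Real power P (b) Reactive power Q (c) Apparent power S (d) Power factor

Step 1 — Angular frequency: ω = 2π·f = 2π·3040 = 1.91e+04 rad/s.
Step 2 — Component impedances:
  Z1: Z = jωL = j·1.91e+04·0.0106 = 0 + j202.5 Ω
  Z2: Z = 1/(jωC) = -j/(ω·C) = 0 - j1.567e+04 Ω
  Z3: Z = R = 10.1 Ω
Step 3 — With the output port shorted to ground, the output series arm Z2 runs from the junction to ground; the shunt arm Z3 also runs from the junction to ground. They appear in parallel: Z3 || Z2 = 10.1 - j0.006508 Ω.
Step 4 — Series with input arm Z1: Z_in = Z1 + (Z3 || Z2) = 10.1 + j202.5 Ω = 202.7∠87.1° Ω.
Step 5 — Source phasor: V = 127∠162.0° V = -120.8 + j39.25 V.
Step 6 — Current: I = V / Z = 0.1637 + j0.6047 A = 0.6265∠74.9° A.
Step 7 — Complex power: S = V·I* = 3.964 + j79.47 VA.
Step 8 — Real power: P = Re(S) = 3.964 W.
Step 9 — Reactive power: Q = Im(S) = 79.47 VAR.
Step 10 — Apparent power: |S| = 79.57 VA.
Step 11 — Power factor: PF = P/|S| = 0.04982 (lagging).

(a) P = 3.964 W  (b) Q = 79.47 VAR  (c) S = 79.57 VA  (d) PF = 0.04982 (lagging)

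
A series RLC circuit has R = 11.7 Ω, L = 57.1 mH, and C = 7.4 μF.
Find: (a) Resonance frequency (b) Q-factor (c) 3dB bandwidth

Step 1 — Resonance condition Im(Z)=0 gives ω₀ = 1/√(LC).
Step 2 — ω₀ = 1/√(0.0571·7.4e-06) = 1538 rad/s.
Step 3 — f₀ = ω₀/(2π) = 244.8 Hz.
Step 4 — Series Q: Q = ω₀L/R = 1538·0.0571/11.7 = 7.508.
Step 5 — 3dB bandwidth: Δω = ω₀/Q = 204.9 rad/s; BW = Δω/(2π) = 32.61 Hz.

(a) f₀ = 244.8 Hz  (b) Q = 7.508  (c) BW = 32.61 Hz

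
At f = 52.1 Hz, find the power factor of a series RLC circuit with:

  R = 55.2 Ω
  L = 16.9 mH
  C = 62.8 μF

Step 1 — Angular frequency: ω = 2π·f = 2π·52.1 = 327.4 rad/s.
Step 2 — Component impedances:
  R: Z = R = 55.2 Ω
  L: Z = jωL = j·327.4·0.0169 = 0 + j5.532 Ω
  C: Z = 1/(jωC) = -j/(ω·C) = 0 - j48.64 Ω
Step 3 — Series combination: Z_total = R + L + C = 55.2 - j43.11 Ω = 70.04∠-38.0° Ω.
Step 4 — Power factor: PF = cos(φ) = Re(Z)/|Z| = 55.2/70.04 = 0.7881.
Step 5 — Type: Im(Z) = -43.11 ⇒ leading (phase φ = -38.0°).

PF = 0.7881 (leading, φ = -38.0°)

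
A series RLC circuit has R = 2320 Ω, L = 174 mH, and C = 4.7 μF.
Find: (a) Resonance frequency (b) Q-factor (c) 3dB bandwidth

Step 1 — Resonance condition Im(Z)=0 gives ω₀ = 1/√(LC).
Step 2 — ω₀ = 1/√(0.174·4.7e-06) = 1106 rad/s.
Step 3 — f₀ = ω₀/(2π) = 176 Hz.
Step 4 — Series Q: Q = ω₀L/R = 1106·0.174/2320 = 0.08293.
Step 5 — 3dB bandwidth: Δω = ω₀/Q = 1.333e+04 rad/s; BW = Δω/(2π) = 2122 Hz.

(a) f₀ = 176 Hz  (b) Q = 0.08293  (c) BW = 2122 Hz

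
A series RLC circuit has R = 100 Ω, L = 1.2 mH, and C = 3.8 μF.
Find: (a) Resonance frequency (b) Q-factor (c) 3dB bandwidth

Step 1 — Resonance condition Im(Z)=0 gives ω₀ = 1/√(LC).
Step 2 — ω₀ = 1/√(0.0012·3.8e-06) = 1.481e+04 rad/s.
Step 3 — f₀ = ω₀/(2π) = 2357 Hz.
Step 4 — Series Q: Q = ω₀L/R = 1.481e+04·0.0012/100 = 0.1777.
Step 5 — 3dB bandwidth: Δω = ω₀/Q = 8.333e+04 rad/s; BW = Δω/(2π) = 1.326e+04 Hz.

(a) f₀ = 2357 Hz  (b) Q = 0.1777  (c) BW = 1.326e+04 Hz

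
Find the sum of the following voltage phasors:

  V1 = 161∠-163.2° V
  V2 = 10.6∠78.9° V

Step 1 — Convert each phasor to rectangular form:
  V1 = 161·(cos(-163.2°) + j·sin(-163.2°)) = -154.1 - j46.53 V
  V2 = 10.6·(cos(78.9°) + j·sin(78.9°)) = 2.041 + j10.4 V
Step 2 — Sum components: V_total = -152.1 - j36.13 V.
Step 3 — Convert to polar: |V_total| = 156.3 V, ∠V_total = -166.6°.

V_total = 156.3∠-166.6° V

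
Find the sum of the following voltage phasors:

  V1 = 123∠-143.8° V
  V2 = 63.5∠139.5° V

Step 1 — Convert each phasor to rectangular form:
  V1 = 123·(cos(-143.8°) + j·sin(-143.8°)) = -99.26 - j72.64 V
  V2 = 63.5·(cos(139.5°) + j·sin(139.5°)) = -48.29 + j41.24 V
Step 2 — Sum components: V_total = -147.5 - j31.4 V.
Step 3 — Convert to polar: |V_total| = 150.8 V, ∠V_total = -168.0°.

V_total = 150.8∠-168.0° V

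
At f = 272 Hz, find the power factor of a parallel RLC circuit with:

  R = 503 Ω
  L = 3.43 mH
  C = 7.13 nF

Step 1 — Angular frequency: ω = 2π·f = 2π·272 = 1709 rad/s.
Step 2 — Component impedances:
  R: Z = R = 503 Ω
  L: Z = jωL = j·1709·0.00343 = 0 + j5.862 Ω
  C: Z = 1/(jωC) = -j/(ω·C) = 0 - j8.207e+04 Ω
Step 3 — Parallel combination: 1/Z_total = 1/R + 1/L + 1/C; Z_total = 0.06832 + j5.862 Ω = 5.862∠89.3° Ω.
Step 4 — Power factor: PF = cos(φ) = Re(Z)/|Z| = 0.06832/5.862 = 0.01165.
Step 5 — Type: Im(Z) = 5.862 ⇒ lagging (phase φ = 89.3°).

PF = 0.01165 (lagging, φ = 89.3°)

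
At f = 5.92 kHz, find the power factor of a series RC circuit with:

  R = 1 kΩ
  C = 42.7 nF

Step 1 — Angular frequency: ω = 2π·f = 2π·5920 = 3.72e+04 rad/s.
Step 2 — Component impedances:
  R: Z = R = 1000 Ω
  C: Z = 1/(jωC) = -j/(ω·C) = 0 - j629.6 Ω
Step 3 — Series combination: Z_total = R + C = 1000 - j629.6 Ω = 1182∠-32.2° Ω.
Step 4 — Power factor: PF = cos(φ) = Re(Z)/|Z| = 1000/1181.7 = 0.8462.
Step 5 — Type: Im(Z) = -629.6 ⇒ leading (phase φ = -32.2°).

PF = 0.8462 (leading, φ = -32.2°)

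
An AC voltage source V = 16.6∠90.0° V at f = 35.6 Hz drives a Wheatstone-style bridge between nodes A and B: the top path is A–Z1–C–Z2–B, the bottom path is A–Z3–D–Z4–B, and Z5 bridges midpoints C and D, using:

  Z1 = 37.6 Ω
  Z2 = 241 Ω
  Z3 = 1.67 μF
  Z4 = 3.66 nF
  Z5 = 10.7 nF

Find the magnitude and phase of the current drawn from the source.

Step 1 — Angular frequency: ω = 2π·f = 2π·35.6 = 223.7 rad/s.
Step 2 — Component impedances:
  Z1: Z = R = 37.6 Ω
  Z2: Z = R = 241 Ω
  Z3: Z = 1/(jωC) = -j/(ω·C) = 0 - j2677 Ω
  Z4: Z = 1/(jωC) = -j/(ω·C) = 0 - j1.221e+06 Ω
  Z5: Z = 1/(jωC) = -j/(ω·C) = 0 - j4.178e+05 Ω
Step 3 — Bridge requires nodal analysis (the Z5 bridge couples midpoints C and D, so the two paths cannot be reduced to a simple series/parallel combination). Setting node B to ground and injecting 1 A at node A, the 3-node admittance system at A, C, D solves to V_A = Z_AB = 278.6 - j0.06666 Ω = 278.6∠-0.0° Ω.
Step 4 — Source phasor: V = 16.6∠90.0° V = 0 + j16.6 V.
Step 5 — Ohm's law: I = V / Z_total = (0 + j16.6) / (278.6 - j0.06666) = -1.426e-05 + j0.05958 A.
Step 6 — Convert to polar: |I| = 0.05958 A, ∠I = 90.0°.

I = 0.05958∠90.0° A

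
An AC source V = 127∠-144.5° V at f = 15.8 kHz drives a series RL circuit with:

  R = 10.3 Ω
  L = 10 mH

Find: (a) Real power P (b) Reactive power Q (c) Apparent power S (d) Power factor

Step 1 — Angular frequency: ω = 2π·f = 2π·1.58e+04 = 9.927e+04 rad/s.
Step 2 — Component impedances:
  R: Z = R = 10.3 Ω
  L: Z = jωL = j·9.927e+04·0.01 = 0 + j992.7 Ω
Step 3 — Series combination: Z_total = R + L = 10.3 + j992.7 Ω = 992.8∠89.4° Ω.
Step 4 — Source phasor: V = 127∠-144.5° V = -103.4 - j73.75 V.
Step 5 — Current: I = V / Z = -0.07536 + j0.1034 A = 0.1279∠126.1° A.
Step 6 — Complex power: S = V·I* = 0.1685 + j16.25 VA.
Step 7 — Real power: P = Re(S) = 0.1685 W.
Step 8 — Reactive power: Q = Im(S) = 16.25 VAR.
Step 9 — Apparent power: |S| = 16.25 VA.
Step 10 — Power factor: PF = P/|S| = 0.01037 (lagging).

(a) P = 0.1685 W  (b) Q = 16.25 VAR  (c) S = 16.25 VA  (d) PF = 0.01037 (lagging)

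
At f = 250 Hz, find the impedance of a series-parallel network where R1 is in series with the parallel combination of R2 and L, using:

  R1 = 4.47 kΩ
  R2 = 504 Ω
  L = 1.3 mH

Step 1 — Angular frequency: ω = 2π·f = 2π·250 = 1571 rad/s.
Step 2 — Component impedances:
  R1: Z = R = 4470 Ω
  R2: Z = R = 504 Ω
  L: Z = jωL = j·1571·0.0013 = 0 + j2.042 Ω
Step 3 — Parallel branch: R2 || L = 1/(1/R2 + 1/L) = 0.008273 + j2.042 Ω.
Step 4 — Series with R1: Z_total = R1 + (R2 || L) = 4470 + j2.042 Ω = 4470∠0.0° Ω.

Z = 4470 + j2.042 Ω = 4470∠0.0° Ω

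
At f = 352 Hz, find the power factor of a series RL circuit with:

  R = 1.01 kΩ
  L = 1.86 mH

Step 1 — Angular frequency: ω = 2π·f = 2π·352 = 2212 rad/s.
Step 2 — Component impedances:
  R: Z = R = 1010 Ω
  L: Z = jωL = j·2212·0.00186 = 0 + j4.114 Ω
Step 3 — Series combination: Z_total = R + L = 1010 + j4.114 Ω = 1010∠0.2° Ω.
Step 4 — Power factor: PF = cos(φ) = Re(Z)/|Z| = 1010/1010 = 1.
Step 5 — Type: Im(Z) = 4.114 ⇒ lagging (phase φ = 0.2°).

PF = 1 (lagging, φ = 0.2°)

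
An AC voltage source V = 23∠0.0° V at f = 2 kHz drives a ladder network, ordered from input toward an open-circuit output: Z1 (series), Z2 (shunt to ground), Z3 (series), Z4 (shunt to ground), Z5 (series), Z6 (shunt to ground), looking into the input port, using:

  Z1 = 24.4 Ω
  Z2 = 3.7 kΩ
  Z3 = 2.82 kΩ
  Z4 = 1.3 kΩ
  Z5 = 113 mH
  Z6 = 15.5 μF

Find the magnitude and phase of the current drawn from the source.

Step 1 — Angular frequency: ω = 2π·f = 2π·2000 = 1.257e+04 rad/s.
Step 2 — Component impedances:
  Z1: Z = R = 24.4 Ω
  Z2: Z = R = 3700 Ω
  Z3: Z = R = 2820 Ω
  Z4: Z = R = 1300 Ω
  Z5: Z = jωL = j·1.257e+04·0.113 = 0 + j1420 Ω
  Z6: Z = 1/(jωC) = -j/(ω·C) = 0 - j5.134 Ω
Step 3 — Ladder network (open output): work backward from the far end, alternating series and parallel combinations. Z_in = 1845 + j168.5 Ω = 1852∠5.2° Ω.
Step 4 — Source phasor: V = 23∠0.0° V = 23 V.
Step 5 — Ohm's law: I = V / Z_total = (23) / (1845 + j168.5) = 0.01237 - j0.00113 A.
Step 6 — Convert to polar: |I| = 0.01242 A, ∠I = -5.2°.

I = 0.01242∠-5.2° A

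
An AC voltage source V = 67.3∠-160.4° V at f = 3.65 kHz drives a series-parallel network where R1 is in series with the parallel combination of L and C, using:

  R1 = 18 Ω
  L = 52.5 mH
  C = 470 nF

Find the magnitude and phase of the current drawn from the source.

Step 1 — Angular frequency: ω = 2π·f = 2π·3650 = 2.293e+04 rad/s.
Step 2 — Component impedances:
  R1: Z = R = 18 Ω
  L: Z = jωL = j·2.293e+04·0.0525 = 0 + j1204 Ω
  C: Z = 1/(jωC) = -j/(ω·C) = 0 - j92.77 Ω
Step 3 — Parallel branch: L || C = 1/(1/L + 1/C) = 0 - j100.5 Ω.
Step 4 — Series with R1: Z_total = R1 + (L || C) = 18 - j100.5 Ω = 102.1∠-79.8° Ω.
Step 5 — Source phasor: V = 67.3∠-160.4° V = -63.4 - j22.58 V.
Step 6 — Ohm's law: I = V / Z_total = (-63.4 - j22.58) / (18 - j100.5) = 0.1082 - j0.6501 A.
Step 7 — Convert to polar: |I| = 0.659 A, ∠I = -80.6°.

I = 0.659∠-80.6° A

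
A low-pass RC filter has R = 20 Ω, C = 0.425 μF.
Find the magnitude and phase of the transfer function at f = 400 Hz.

Step 1 — Angular frequency: ω = 2π·400 = 2513 rad/s.
Step 2 — Transfer function: H(jω) = 1/(1 + jωRC).
Step 3 — Denominator: 1 + jωRC = 1 + j·2513·20·4.25e-07 = 1 + j0.02136.
Step 4 — H = 0.9995 - j0.02135.
Step 5 — Magnitude: |H| = 0.9998 (-0.0 dB); phase: φ = -1.2°.

|H| = 0.9998 (-0.0 dB), φ = -1.2°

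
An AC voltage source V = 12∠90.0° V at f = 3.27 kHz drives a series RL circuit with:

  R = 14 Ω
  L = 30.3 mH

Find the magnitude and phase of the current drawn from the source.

Step 1 — Angular frequency: ω = 2π·f = 2π·3270 = 2.055e+04 rad/s.
Step 2 — Component impedances:
  R: Z = R = 14 Ω
  L: Z = jωL = j·2.055e+04·0.0303 = 0 + j622.5 Ω
Step 3 — Series combination: Z_total = R + L = 14 + j622.5 Ω = 622.7∠88.7° Ω.
Step 4 — Source phasor: V = 12∠90.0° V = 0 + j12 V.
Step 5 — Ohm's law: I = V / Z_total = (0 + j12) / (14 + j622.5) = 0.01927 + j0.0004333 A.
Step 6 — Convert to polar: |I| = 0.01927 A, ∠I = 1.3°.

I = 0.01927∠1.3° A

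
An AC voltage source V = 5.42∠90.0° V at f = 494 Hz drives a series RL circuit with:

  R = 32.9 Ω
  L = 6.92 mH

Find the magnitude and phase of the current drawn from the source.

Step 1 — Angular frequency: ω = 2π·f = 2π·494 = 3104 rad/s.
Step 2 — Component impedances:
  R: Z = R = 32.9 Ω
  L: Z = jωL = j·3104·0.00692 = 0 + j21.48 Ω
Step 3 — Series combination: Z_total = R + L = 32.9 + j21.48 Ω = 39.29∠33.1° Ω.
Step 4 — Source phasor: V = 5.42∠90.0° V = 0 + j5.42 V.
Step 5 — Ohm's law: I = V / Z_total = (0 + j5.42) / (32.9 + j21.48) = 0.07541 + j0.1155 A.
Step 6 — Convert to polar: |I| = 0.1379 A, ∠I = 56.9°.

I = 0.1379∠56.9° A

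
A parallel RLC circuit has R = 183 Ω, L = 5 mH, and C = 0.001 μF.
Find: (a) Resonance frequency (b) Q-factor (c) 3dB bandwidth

Step 1 — Resonance: ω₀ = 1/√(LC) = 1/√(0.005·1e-09) = 4.472e+05 rad/s.
Step 2 — f₀ = ω₀/(2π) = 7.118e+04 Hz.
Step 3 — Parallel Q: Q = R/(ω₀L) = 183/(4.472e+05·0.005) = 0.08184.
Step 4 — Bandwidth: Δω = ω₀/Q = 5.464e+06 rad/s; BW = Δω/(2π) = 8.697e+05 Hz.

(a) f₀ = 7.118e+04 Hz  (b) Q = 0.08184  (c) BW = 8.697e+05 Hz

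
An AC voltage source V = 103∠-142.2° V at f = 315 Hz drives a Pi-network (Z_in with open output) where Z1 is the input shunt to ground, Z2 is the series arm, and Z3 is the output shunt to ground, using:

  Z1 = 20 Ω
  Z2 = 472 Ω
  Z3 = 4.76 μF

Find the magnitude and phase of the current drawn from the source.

Step 1 — Angular frequency: ω = 2π·f = 2π·315 = 1979 rad/s.
Step 2 — Component impedances:
  Z1: Z = R = 20 Ω
  Z2: Z = R = 472 Ω
  Z3: Z = 1/(jωC) = -j/(ω·C) = 0 - j106.1 Ω
Step 3 — With open output, the series arm Z2 and the output shunt Z3 appear in series to ground: Z2 + Z3 = 472 - j106.1 Ω.
Step 4 — Parallel with input shunt Z1: Z_in = Z1 || (Z2 + Z3) = 19.22 - j0.1676 Ω = 19.22∠-0.5° Ω.
Step 5 — Source phasor: V = 103∠-142.2° V = -81.39 - j63.13 V.
Step 6 — Ohm's law: I = V / Z_total = (-81.39 - j63.13) / (19.22 - j0.1676) = -4.205 - j3.321 A.
Step 7 — Convert to polar: |I| = 5.358 A, ∠I = -141.7°.

I = 5.358∠-141.7° A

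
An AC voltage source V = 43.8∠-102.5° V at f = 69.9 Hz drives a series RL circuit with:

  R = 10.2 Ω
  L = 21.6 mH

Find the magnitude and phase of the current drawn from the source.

Step 1 — Angular frequency: ω = 2π·f = 2π·69.9 = 439.2 rad/s.
Step 2 — Component impedances:
  R: Z = R = 10.2 Ω
  L: Z = jωL = j·439.2·0.0216 = 0 + j9.487 Ω
Step 3 — Series combination: Z_total = R + L = 10.2 + j9.487 Ω = 13.93∠42.9° Ω.
Step 4 — Source phasor: V = 43.8∠-102.5° V = -9.48 - j42.76 V.
Step 5 — Ohm's law: I = V / Z_total = (-9.48 - j42.76) / (10.2 + j9.487) = -2.589 - j1.784 A.
Step 6 — Convert to polar: |I| = 3.144 A, ∠I = -145.4°.

I = 3.144∠-145.4° A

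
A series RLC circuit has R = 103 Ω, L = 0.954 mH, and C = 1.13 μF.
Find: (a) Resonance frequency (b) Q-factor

Step 1 — Resonance condition Im(Z)=0 gives ω₀ = 1/√(LC).
Step 2 — ω₀ = 1/√(0.000954·1.13e-06) = 3.046e+04 rad/s.
Step 3 — f₀ = ω₀/(2π) = 4847 Hz.
Step 4 — Series Q: Q = ω₀L/R = 3.046e+04·0.000954/103 = 0.2821.

(a) f₀ = 4847 Hz  (b) Q = 0.2821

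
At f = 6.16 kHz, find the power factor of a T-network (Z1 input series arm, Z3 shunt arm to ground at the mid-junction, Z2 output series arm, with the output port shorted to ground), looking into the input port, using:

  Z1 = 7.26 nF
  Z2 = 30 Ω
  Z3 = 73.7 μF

Step 1 — Angular frequency: ω = 2π·f = 2π·6160 = 3.87e+04 rad/s.
Step 2 — Component impedances:
  Z1: Z = 1/(jωC) = -j/(ω·C) = 0 - j3559 Ω
  Z2: Z = R = 30 Ω
  Z3: Z = 1/(jωC) = -j/(ω·C) = 0 - j0.3506 Ω
Step 3 — With the output port shorted to ground, the output series arm Z2 runs from the junction to ground; the shunt arm Z3 also runs from the junction to ground. They appear in parallel: Z3 || Z2 = 0.004096 - j0.3505 Ω.
Step 4 — Series with input arm Z1: Z_in = Z1 + (Z3 || Z2) = 0.004096 - j3559 Ω = 3559∠-90.0° Ω.
Step 5 — Power factor: PF = cos(φ) = Re(Z)/|Z| = 0.004096/3559 = 1.151e-06.
Step 6 — Type: Im(Z) = -3559 ⇒ leading (phase φ = -90.0°).

PF = 1.151e-06 (leading, φ = -90.0°)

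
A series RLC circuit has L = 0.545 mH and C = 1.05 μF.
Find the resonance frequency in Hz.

Step 1 — Resonance condition Im(Z)=0 gives ω₀ = 1/√(LC).
Step 2 — ω₀ = 1/√(0.000545·1.05e-06) = 4.18e+04 rad/s.
Step 3 — f₀ = ω₀/(2π) = 6653 Hz.

f₀ = 6653 Hz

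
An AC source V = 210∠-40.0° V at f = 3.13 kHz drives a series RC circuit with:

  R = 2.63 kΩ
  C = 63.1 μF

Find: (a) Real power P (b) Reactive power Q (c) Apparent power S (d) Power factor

Step 1 — Angular frequency: ω = 2π·f = 2π·3130 = 1.967e+04 rad/s.
Step 2 — Component impedances:
  R: Z = R = 2630 Ω
  C: Z = 1/(jωC) = -j/(ω·C) = 0 - j0.8058 Ω
Step 3 — Series combination: Z_total = R + C = 2630 - j0.8058 Ω = 2630∠-0.0° Ω.
Step 4 — Source phasor: V = 210∠-40.0° V = 160.9 - j135 V.
Step 5 — Current: I = V / Z = 0.06118 - j0.05131 A = 0.07985∠-40.0° A.
Step 6 — Complex power: S = V·I* = 16.77 - j0.005138 VA.
Step 7 — Real power: P = Re(S) = 16.77 W.
Step 8 — Reactive power: Q = Im(S) = -0.005138 VAR.
Step 9 — Apparent power: |S| = 16.77 VA.
Step 10 — Power factor: PF = P/|S| = 1 (leading).

(a) P = 16.77 W  (b) Q = -0.005138 VAR  (c) S = 16.77 VA  (d) PF = 1 (leading)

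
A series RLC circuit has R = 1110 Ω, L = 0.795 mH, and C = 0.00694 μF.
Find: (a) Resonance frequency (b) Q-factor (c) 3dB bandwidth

Step 1 — Resonance: ω₀ = 1/√(LC) = 1/√(0.000795·6.94e-09) = 4.257e+05 rad/s.
Step 2 — f₀ = ω₀/(2π) = 6.776e+04 Hz.
Step 3 — Series Q: Q = ω₀L/R = 4.257e+05·0.000795/1110 = 0.3049.
Step 4 — Bandwidth: Δω = ω₀/Q = 1.396e+06 rad/s; BW = Δω/(2π) = 2.222e+05 Hz.

(a) f₀ = 6.776e+04 Hz  (b) Q = 0.3049  (c) BW = 2.222e+05 Hz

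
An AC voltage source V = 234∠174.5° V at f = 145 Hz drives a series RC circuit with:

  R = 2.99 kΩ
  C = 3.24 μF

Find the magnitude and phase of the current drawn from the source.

Step 1 — Angular frequency: ω = 2π·f = 2π·145 = 911.1 rad/s.
Step 2 — Component impedances:
  R: Z = R = 2990 Ω
  C: Z = 1/(jωC) = -j/(ω·C) = 0 - j338.8 Ω
Step 3 — Series combination: Z_total = R + C = 2990 - j338.8 Ω = 3009∠-6.5° Ω.
Step 4 — Source phasor: V = 234∠174.5° V = -232.9 + j22.43 V.
Step 5 — Ohm's law: I = V / Z_total = (-232.9 + j22.43) / (2990 - j338.8) = -0.07775 - j0.001308 A.
Step 6 — Convert to polar: |I| = 0.07776 A, ∠I = -179.0°.

I = 0.07776∠-179.0° A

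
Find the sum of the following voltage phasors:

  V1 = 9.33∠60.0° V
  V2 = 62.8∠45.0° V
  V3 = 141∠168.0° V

Step 1 — Convert each phasor to rectangular form:
  V1 = 9.33·(cos(60.0°) + j·sin(60.0°)) = 4.665 + j8.08 V
  V2 = 62.8·(cos(45.0°) + j·sin(45.0°)) = 44.41 + j44.41 V
  V3 = 141·(cos(168.0°) + j·sin(168.0°)) = -137.9 + j29.32 V
Step 2 — Sum components: V_total = -88.85 + j81.8 V.
Step 3 — Convert to polar: |V_total| = 120.8 V, ∠V_total = 137.4°.

V_total = 120.8∠137.4° V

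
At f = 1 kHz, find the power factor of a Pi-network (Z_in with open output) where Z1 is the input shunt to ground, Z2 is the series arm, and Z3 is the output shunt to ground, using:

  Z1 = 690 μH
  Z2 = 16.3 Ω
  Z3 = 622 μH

Step 1 — Angular frequency: ω = 2π·f = 2π·1000 = 6283 rad/s.
Step 2 — Component impedances:
  Z1: Z = jωL = j·6283·0.00069 = 0 + j4.335 Ω
  Z2: Z = R = 16.3 Ω
  Z3: Z = jωL = j·6283·0.000622 = 0 + j3.908 Ω
Step 3 — With open output, the series arm Z2 and the output shunt Z3 appear in series to ground: Z2 + Z3 = 16.3 + j3.908 Ω.
Step 4 — Parallel with input shunt Z1: Z_in = Z1 || (Z2 + Z3) = 0.9182 + j3.871 Ω = 3.978∠76.7° Ω.
Step 5 — Power factor: PF = cos(φ) = Re(Z)/|Z| = 0.9182/3.978 = 0.2308.
Step 6 — Type: Im(Z) = 3.871 ⇒ lagging (phase φ = 76.7°).

PF = 0.2308 (lagging, φ = 76.7°)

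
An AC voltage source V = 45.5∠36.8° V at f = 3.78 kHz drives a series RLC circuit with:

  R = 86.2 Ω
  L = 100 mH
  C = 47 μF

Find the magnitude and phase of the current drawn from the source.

Step 1 — Angular frequency: ω = 2π·f = 2π·3780 = 2.375e+04 rad/s.
Step 2 — Component impedances:
  R: Z = R = 86.2 Ω
  L: Z = jωL = j·2.375e+04·0.1 = 0 + j2375 Ω
  C: Z = 1/(jωC) = -j/(ω·C) = 0 - j0.8958 Ω
Step 3 — Series combination: Z_total = R + L + C = 86.2 + j2374 Ω = 2376∠87.9° Ω.
Step 4 — Source phasor: V = 45.5∠36.8° V = 36.43 + j27.26 V.
Step 5 — Ohm's law: I = V / Z_total = (36.43 + j27.26) / (86.2 + j2374) = 0.01202 - j0.01491 A.
Step 6 — Convert to polar: |I| = 0.01915 A, ∠I = -51.1°.

I = 0.01915∠-51.1° A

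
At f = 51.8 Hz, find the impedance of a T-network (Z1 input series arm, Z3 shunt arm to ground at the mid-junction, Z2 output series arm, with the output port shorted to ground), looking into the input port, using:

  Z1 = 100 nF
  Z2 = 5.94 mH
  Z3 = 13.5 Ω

Step 1 — Angular frequency: ω = 2π·f = 2π·51.8 = 325.5 rad/s.
Step 2 — Component impedances:
  Z1: Z = 1/(jωC) = -j/(ω·C) = 0 - j3.072e+04 Ω
  Z2: Z = jωL = j·325.5·0.00594 = 0 + j1.933 Ω
  Z3: Z = R = 13.5 Ω
Step 3 — With the output port shorted to ground, the output series arm Z2 runs from the junction to ground; the shunt arm Z3 also runs from the junction to ground. They appear in parallel: Z3 || Z2 = 0.2713 + j1.894 Ω.
Step 4 — Series with input arm Z1: Z_in = Z1 + (Z3 || Z2) = 0.2713 - j3.072e+04 Ω = 3.072e+04∠-90.0° Ω.

Z = 0.2713 - j3.072e+04 Ω = 3.072e+04∠-90.0° Ω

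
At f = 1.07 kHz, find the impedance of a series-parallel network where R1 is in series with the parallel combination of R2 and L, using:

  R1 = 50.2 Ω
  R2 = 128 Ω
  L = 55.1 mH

Step 1 — Angular frequency: ω = 2π·f = 2π·1070 = 6723 rad/s.
Step 2 — Component impedances:
  R1: Z = R = 50.2 Ω
  R2: Z = R = 128 Ω
  L: Z = jωL = j·6723·0.0551 = 0 + j370.4 Ω
Step 3 — Parallel branch: R2 || L = 1/(1/R2 + 1/L) = 114.3 + j39.51 Ω.
Step 4 — Series with R1: Z_total = R1 + (R2 || L) = 164.5 + j39.51 Ω = 169.2∠13.5° Ω.

Z = 164.5 + j39.51 Ω = 169.2∠13.5° Ω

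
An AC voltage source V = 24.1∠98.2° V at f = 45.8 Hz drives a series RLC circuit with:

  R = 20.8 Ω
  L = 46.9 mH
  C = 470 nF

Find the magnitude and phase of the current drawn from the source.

Step 1 — Angular frequency: ω = 2π·f = 2π·45.8 = 287.8 rad/s.
Step 2 — Component impedances:
  R: Z = R = 20.8 Ω
  L: Z = jωL = j·287.8·0.0469 = 0 + j13.5 Ω
  C: Z = 1/(jωC) = -j/(ω·C) = 0 - j7394 Ω
Step 3 — Series combination: Z_total = R + L + C = 20.8 - j7380 Ω = 7380∠-89.8° Ω.
Step 4 — Source phasor: V = 24.1∠98.2° V = -3.437 + j23.85 V.
Step 5 — Ohm's law: I = V / Z_total = (-3.437 + j23.85) / (20.8 - j7380) = -0.003233 - j0.0004566 A.
Step 6 — Convert to polar: |I| = 0.003266 A, ∠I = -172.0°.

I = 0.003266∠-172.0° A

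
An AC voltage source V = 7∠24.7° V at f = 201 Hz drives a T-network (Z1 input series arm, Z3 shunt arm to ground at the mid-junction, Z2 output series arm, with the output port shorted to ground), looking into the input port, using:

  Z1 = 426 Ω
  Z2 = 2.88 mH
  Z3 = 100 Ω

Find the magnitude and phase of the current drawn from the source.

Step 1 — Angular frequency: ω = 2π·f = 2π·201 = 1263 rad/s.
Step 2 — Component impedances:
  Z1: Z = R = 426 Ω
  Z2: Z = jωL = j·1263·0.00288 = 0 + j3.637 Ω
  Z3: Z = R = 100 Ω
Step 3 — With the output port shorted to ground, the output series arm Z2 runs from the junction to ground; the shunt arm Z3 also runs from the junction to ground. They appear in parallel: Z3 || Z2 = 0.1321 + j3.632 Ω.
Step 4 — Series with input arm Z1: Z_in = Z1 + (Z3 || Z2) = 426.1 + j3.632 Ω = 426.1∠0.5° Ω.
Step 5 — Source phasor: V = 7∠24.7° V = 6.36 + j2.925 V.
Step 6 — Ohm's law: I = V / Z_total = (6.36 + j2.925) / (426.1 + j3.632) = 0.01498 + j0.006737 A.
Step 7 — Convert to polar: |I| = 0.01643 A, ∠I = 24.2°.

I = 0.01643∠24.2° A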